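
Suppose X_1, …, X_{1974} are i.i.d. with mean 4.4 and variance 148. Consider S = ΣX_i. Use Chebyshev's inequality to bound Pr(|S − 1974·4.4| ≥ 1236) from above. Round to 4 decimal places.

Var(S) = n·Var(X_i) = 1974·148 = 292152.
Chebyshev: Pr(|S − 1974·4.4| ≥ 1236) ≤ Var(S)/1236² = 292152/1527696 = 0.1912.

0.1912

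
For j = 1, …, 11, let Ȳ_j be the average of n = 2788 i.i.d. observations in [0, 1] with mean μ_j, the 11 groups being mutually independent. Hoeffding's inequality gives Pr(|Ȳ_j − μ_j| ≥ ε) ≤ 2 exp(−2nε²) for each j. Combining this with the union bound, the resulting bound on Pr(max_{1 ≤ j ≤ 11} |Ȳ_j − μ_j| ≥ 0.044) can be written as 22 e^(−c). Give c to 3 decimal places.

Union bound over the 11 events: Pr(max_{1 ≤ j ≤ 11} |Ȳ_j − μ_j| ≥ 0.044) ≤ 11·2·exp(−2nε²) = 22 exp(−2·2788·0.044²).
So c = 2·2788·0.044² = 10.7951.

10.795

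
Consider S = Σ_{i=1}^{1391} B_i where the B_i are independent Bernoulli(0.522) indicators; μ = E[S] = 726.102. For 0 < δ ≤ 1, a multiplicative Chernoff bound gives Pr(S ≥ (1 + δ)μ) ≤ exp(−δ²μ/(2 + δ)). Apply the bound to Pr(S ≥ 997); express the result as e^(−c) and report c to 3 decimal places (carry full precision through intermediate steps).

Write 997 = (1 + δ)μ, so δ = 997/726.102 − 1 = 0.3730853…
Then the exponent is δ²μ/(2 + δ) = (997 − μ)² / (μ·(2 + δ)) = 42.589311.

42.589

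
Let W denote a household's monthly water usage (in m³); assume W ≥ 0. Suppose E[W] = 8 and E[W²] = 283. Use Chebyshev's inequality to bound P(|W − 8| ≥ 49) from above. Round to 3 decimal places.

0.091

Var(W) = E[W²] − (E[W])² = 283 − 64 = 219.
Chebyshev's inequality: P(|W − μ| ≥ t) ≤ Var(W)/t² = 219/2401 = 0.0912.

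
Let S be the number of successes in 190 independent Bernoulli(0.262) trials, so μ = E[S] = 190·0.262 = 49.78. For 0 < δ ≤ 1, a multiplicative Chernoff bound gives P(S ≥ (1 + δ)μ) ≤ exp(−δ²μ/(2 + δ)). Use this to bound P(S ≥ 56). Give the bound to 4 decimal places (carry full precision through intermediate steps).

0.6937

Write 56 = (1 + δ)μ, so δ = 56/49.78 − 1 = 0.1249498…
Then the exponent is δ²μ/(2 + δ) = (56 − μ)² / (μ·(2 + δ)) = 0.365744.
Bound = exp(−0.365744) = 0.69368.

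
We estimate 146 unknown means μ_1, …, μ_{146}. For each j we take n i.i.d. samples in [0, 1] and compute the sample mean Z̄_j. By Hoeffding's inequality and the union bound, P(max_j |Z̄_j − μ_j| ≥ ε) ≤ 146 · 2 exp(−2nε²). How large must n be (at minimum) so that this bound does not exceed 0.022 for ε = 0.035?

Need 2·146·exp(−2nε²) ≤ 0.022, i.e. exp(−2nε²) ≤ 0.022/292.
So 2nε² ≥ ln(292/0.022) = 9.493467.
Hence n ≥ 9.493467/(2·0.035²) = 3874.884.
The smallest integer n is 3875.

3875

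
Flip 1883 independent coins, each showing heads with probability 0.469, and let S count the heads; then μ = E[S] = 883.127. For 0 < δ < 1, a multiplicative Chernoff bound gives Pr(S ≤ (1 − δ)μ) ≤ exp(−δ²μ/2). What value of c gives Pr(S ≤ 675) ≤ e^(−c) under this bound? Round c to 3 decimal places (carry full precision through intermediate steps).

24.525

Write 675 = (1 − δ)μ, so δ = 1 − 675/883.127 = 0.2356705…
Then the exponent is δ²μ/2 = (μ − 675)²/(2μ) = 24.524699.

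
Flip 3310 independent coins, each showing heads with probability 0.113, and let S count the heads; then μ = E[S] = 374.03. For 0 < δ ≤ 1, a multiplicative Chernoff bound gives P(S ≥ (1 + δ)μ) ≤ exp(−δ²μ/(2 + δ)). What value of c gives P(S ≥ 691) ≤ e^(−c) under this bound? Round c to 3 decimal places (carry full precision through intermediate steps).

Write 691 = (1 + δ)μ, so δ = 691/374.03 − 1 = 0.8474454…
Then the exponent is δ²μ/(2 + δ) = (691 − μ)² / (μ·(2 + δ)) = 94.335353.

94.335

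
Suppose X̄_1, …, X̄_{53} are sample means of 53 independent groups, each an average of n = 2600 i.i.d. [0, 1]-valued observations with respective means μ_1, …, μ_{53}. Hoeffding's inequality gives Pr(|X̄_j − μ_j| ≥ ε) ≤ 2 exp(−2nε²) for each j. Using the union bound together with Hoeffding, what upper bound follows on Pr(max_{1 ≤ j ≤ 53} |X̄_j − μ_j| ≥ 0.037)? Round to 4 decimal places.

0.0858

Per-experiment Hoeffding bound: 2·exp(−2·2600·0.037²) = 2·exp(−7.11880) = 0.0016195.
Union bound over 53 events: 53·0.0016195 = 0.08583.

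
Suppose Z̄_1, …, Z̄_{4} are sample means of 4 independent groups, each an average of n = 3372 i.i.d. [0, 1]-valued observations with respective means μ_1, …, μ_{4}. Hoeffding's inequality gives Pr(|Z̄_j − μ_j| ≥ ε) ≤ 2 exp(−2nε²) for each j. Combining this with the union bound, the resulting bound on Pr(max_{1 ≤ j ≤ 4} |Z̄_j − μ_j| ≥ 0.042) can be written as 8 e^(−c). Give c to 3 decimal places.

Union bound over the 4 events: Pr(max_{1 ≤ j ≤ 4} |Z̄_j − μ_j| ≥ 0.042) ≤ 4·2·exp(−2nε²) = 8 exp(−2·3372·0.042²).
So c = 2·3372·0.042² = 11.8964.

11.896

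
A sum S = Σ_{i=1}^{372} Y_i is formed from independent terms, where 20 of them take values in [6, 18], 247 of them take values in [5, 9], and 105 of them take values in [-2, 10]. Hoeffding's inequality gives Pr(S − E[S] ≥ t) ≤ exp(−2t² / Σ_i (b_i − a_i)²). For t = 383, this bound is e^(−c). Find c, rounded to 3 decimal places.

13.365

Σ(b_i − a_i)² = 20·12² + 247·4² + 105·12² = 21952.
c = 2t² / 21952 = 2·383² / 21952 = 13.3645.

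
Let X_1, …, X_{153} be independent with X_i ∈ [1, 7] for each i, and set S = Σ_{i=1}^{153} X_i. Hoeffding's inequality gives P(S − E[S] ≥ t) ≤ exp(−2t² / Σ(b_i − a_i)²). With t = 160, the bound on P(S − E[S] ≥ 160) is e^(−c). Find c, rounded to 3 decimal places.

9.296

Σ(b_i − a_i)² = 153·(6)² = 5508.
c = 2t²/5508 = 2·160²/5508 = 9.2956.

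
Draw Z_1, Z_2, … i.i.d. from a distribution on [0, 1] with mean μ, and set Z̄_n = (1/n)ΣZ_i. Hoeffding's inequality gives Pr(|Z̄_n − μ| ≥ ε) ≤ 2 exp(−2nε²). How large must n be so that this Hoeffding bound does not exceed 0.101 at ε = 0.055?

494

Require 2·exp(−2nε²) ≤ 0.101, i.e. 2nε² ≥ ln(2/0.101) = 2.985782.
So n ≥ 2.985782 / (2·0.055²) = 493.518.
The smallest integer n is 494.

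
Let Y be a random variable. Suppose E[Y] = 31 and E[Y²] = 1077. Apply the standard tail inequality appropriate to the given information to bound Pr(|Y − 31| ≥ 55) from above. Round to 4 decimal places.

The first two moments determine the variance, so Chebyshev's inequality is the sharpest standard bound available.
Var(Y) = E[Y²] − (E[Y])² = 1077 − 961 = 116.
Chebyshev's inequality: Pr(|Y − μ| ≥ t) ≤ Var(Y)/t² = 116/3025 = 0.0383.

0.0383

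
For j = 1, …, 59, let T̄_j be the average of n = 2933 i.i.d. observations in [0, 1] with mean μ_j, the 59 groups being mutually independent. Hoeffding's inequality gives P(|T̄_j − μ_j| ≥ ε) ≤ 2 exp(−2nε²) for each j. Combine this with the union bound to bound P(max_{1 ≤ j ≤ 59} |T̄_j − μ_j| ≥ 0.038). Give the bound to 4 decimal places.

Per-experiment Hoeffding bound: 2·exp(−2·2933·0.038²) = 2·exp(−8.47050) = 0.00041912.
Union bound over 59 events: 59·0.00041912 = 0.02473.

0.0247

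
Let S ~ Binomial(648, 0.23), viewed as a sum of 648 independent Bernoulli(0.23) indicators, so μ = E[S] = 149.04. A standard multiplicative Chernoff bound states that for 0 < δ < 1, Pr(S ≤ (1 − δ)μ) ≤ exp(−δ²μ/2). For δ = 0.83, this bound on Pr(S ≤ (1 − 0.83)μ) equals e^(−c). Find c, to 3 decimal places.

51.337

c = δ²μ/2 = 0.83²·149.04/2 = 51.3368.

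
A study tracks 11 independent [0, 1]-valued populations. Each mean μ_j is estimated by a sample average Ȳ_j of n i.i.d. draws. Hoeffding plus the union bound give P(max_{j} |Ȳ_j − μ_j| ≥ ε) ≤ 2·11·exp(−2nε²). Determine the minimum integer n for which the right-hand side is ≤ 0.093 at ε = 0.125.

Need 2·11·exp(−2nε²) ≤ 0.093, i.e. exp(−2nε²) ≤ 0.093/22.
So 2nε² ≥ ln(22/0.093) = 5.466198.
Hence n ≥ 5.466198/(2·0.125²) = 174.918.
The smallest integer n is 175.

175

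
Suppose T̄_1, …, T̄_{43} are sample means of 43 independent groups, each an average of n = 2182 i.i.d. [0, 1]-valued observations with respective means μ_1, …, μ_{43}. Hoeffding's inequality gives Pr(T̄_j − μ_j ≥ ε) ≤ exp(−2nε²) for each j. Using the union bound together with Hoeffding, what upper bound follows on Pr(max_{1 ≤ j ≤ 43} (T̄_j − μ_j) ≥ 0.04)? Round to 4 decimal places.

0.0399

Per-experiment Hoeffding bound: exp(−2·2182·0.04²) = exp(−6.98240) = 0.00092807.
Union bound over 43 events: 43·0.00092807 = 0.03991.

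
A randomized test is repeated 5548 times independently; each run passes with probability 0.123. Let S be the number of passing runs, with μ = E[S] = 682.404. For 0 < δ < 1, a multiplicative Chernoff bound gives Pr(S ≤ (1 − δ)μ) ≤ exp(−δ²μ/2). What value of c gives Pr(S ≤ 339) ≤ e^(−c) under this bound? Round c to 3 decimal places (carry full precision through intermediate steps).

86.405

Write 339 = (1 − δ)μ, so δ = 1 − 339/682.404 = 0.5032268…
Then the exponent is δ²μ/2 = (μ − 339)²/(2μ) = 86.405053.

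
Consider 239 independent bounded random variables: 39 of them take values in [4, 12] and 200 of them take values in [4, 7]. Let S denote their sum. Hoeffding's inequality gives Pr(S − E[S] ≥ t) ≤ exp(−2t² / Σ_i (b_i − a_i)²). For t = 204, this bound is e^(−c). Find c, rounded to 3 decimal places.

19.374

Σ(b_i − a_i)² = 39·8² + 200·3² = 4296.
c = 2t² / 4296 = 2·204² / 4296 = 19.3743.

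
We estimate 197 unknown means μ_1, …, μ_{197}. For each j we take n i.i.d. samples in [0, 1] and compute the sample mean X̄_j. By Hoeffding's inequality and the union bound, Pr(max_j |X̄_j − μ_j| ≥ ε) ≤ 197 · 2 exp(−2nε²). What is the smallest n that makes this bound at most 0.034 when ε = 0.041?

Need 2·197·exp(−2nε²) ≤ 0.034, i.e. exp(−2nε²) ≤ 0.034/394.
So 2nε² ≥ ln(394/0.034) = 9.357746.
Hence n ≥ 9.357746/(2·0.041²) = 2783.387.
The smallest integer n is 2784.

2784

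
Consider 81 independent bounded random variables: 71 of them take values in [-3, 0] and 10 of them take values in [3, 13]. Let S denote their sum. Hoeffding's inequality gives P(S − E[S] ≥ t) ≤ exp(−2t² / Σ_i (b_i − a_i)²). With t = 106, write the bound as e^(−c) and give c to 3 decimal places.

13.711

Σ(b_i − a_i)² = 71·3² + 10·10² = 1639.
c = 2t² / 1639 = 2·106² / 1639 = 13.7108.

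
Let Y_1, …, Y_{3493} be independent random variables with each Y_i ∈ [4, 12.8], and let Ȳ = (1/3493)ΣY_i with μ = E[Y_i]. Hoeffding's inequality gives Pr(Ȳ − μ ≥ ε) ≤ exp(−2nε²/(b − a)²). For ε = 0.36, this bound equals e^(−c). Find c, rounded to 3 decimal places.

c = 2nε²/(b − a)² = 2·3493·0.36² / 8.8² = 11.6914.

11.691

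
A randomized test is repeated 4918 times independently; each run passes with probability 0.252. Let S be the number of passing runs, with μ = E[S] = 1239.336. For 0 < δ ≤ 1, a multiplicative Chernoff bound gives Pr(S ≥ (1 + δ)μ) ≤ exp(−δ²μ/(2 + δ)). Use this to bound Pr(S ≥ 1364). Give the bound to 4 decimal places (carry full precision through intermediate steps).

Write 1364 = (1 + δ)μ, so δ = 1364/1239.336 − 1 = 0.1005893…
Then the exponent is δ²μ/(2 + δ) = (1364 − μ)² / (μ·(2 + δ)) = 5.969692.
Bound = exp(−5.969692) = 0.00256.

0.0026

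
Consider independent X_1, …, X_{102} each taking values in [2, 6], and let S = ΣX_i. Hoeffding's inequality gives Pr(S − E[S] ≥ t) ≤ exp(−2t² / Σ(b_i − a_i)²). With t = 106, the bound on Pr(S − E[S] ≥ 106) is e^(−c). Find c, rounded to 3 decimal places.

Σ(b_i − a_i)² = 102·(4)² = 1632.
c = 2t²/1632 = 2·106²/1632 = 13.7696.

13.770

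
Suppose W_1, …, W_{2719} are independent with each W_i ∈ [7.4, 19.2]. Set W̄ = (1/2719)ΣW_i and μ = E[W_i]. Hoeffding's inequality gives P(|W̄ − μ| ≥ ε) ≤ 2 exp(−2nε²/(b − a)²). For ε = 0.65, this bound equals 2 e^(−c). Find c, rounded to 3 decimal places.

c = 2nε²/(b − a)² = 2·2719·0.65² / 11.8² = 16.5007.

16.501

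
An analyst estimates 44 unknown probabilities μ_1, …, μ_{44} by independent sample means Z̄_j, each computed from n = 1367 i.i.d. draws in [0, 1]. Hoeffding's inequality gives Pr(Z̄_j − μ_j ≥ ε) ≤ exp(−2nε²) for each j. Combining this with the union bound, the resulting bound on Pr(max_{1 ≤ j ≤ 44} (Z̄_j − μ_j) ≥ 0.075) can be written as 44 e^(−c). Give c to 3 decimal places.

15.379

Union bound over the 44 events: Pr(max_{1 ≤ j ≤ 44} (Z̄_j − μ_j) ≥ 0.075) ≤ 44·exp(−2nε²) = 44 exp(−2·1367·0.075²).
So c = 2·1367·0.075² = 15.3788.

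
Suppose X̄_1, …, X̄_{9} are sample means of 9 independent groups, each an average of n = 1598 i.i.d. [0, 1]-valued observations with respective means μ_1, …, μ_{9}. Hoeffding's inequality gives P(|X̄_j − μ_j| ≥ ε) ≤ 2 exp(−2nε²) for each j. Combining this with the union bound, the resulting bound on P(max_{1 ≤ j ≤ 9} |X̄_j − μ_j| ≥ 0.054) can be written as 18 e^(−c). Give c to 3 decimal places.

Union bound over the 9 events: P(max_{1 ≤ j ≤ 9} |X̄_j − μ_j| ≥ 0.054) ≤ 9·2·exp(−2nε²) = 18 exp(−2·1598·0.054²).
So c = 2·1598·0.054² = 9.3195.

9.320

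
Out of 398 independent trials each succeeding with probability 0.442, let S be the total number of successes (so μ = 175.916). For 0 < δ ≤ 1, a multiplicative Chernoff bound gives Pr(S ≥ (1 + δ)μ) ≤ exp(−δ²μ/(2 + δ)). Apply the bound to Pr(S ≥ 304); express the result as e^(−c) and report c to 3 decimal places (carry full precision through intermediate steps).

Write 304 = (1 + δ)μ, so δ = 304/175.916 − 1 = 0.7280975…
Then the exponent is δ²μ/(2 + δ) = (304 − μ)² / (μ·(2 + δ)) = 34.184130.

34.184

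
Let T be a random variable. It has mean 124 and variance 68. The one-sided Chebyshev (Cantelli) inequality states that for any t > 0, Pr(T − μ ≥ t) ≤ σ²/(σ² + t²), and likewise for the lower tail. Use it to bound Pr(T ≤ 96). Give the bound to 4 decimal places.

0.0798

Here σ² = 68 and t = 28, so σ² + t² = 852.
Cantelli's bound: 68/852 = 0.0798.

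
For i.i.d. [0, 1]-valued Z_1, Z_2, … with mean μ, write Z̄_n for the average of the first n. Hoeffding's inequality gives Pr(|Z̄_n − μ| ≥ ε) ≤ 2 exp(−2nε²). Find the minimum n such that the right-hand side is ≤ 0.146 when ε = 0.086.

Require 2·exp(−2nε²) ≤ 0.146, i.e. 2nε² ≥ ln(2/0.146) = 2.617296.
So n ≥ 2.617296 / (2·0.086²) = 176.940.
The smallest integer n is 177.

177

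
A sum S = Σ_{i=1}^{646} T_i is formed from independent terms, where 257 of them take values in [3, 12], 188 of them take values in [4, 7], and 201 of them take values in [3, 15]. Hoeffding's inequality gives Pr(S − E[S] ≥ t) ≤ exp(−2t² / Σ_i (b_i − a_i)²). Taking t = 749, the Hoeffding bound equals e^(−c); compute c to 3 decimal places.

21.806

Σ(b_i − a_i)² = 257·9² + 188·3² + 201·12² = 51453.
c = 2t² / 51453 = 2·749² / 51453 = 21.8063.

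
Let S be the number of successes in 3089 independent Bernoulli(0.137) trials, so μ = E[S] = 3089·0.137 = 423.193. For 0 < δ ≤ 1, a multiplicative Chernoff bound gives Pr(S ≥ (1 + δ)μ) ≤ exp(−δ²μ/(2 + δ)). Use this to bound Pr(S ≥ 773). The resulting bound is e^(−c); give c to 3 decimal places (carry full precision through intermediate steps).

Write 773 = (1 + δ)μ, so δ = 773/423.193 − 1 = 0.8265898…
Then the exponent is δ²μ/(2 + δ) = (773 − μ)² / (μ·(2 + δ)) = 102.295313.

102.295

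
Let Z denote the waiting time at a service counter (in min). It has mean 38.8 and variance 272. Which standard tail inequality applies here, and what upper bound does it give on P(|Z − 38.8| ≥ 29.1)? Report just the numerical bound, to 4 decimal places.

0.3212

Mean and variance are known, so Chebyshev's inequality applies.
Chebyshev: P(|Z − μ| ≥ t) ≤ Var(Z)/t².
Bound = 272 / 846.81 = 0.3212.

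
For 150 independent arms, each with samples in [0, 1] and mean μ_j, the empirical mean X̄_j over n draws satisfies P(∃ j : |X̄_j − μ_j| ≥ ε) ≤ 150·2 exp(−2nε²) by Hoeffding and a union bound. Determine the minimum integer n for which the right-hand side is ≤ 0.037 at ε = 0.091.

Need 2·150·exp(−2nε²) ≤ 0.037, i.e. exp(−2nε²) ≤ 0.037/300.
So 2nε² ≥ ln(300/0.037) = 9.000620.
Hence n ≥ 9.000620/(2·0.091²) = 543.450.
The smallest integer n is 544.

544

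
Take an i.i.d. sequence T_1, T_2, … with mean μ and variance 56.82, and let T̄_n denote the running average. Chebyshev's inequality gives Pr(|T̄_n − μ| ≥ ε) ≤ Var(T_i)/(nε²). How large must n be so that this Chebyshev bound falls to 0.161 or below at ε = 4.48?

18

Require 56.82/(n·4.48²) ≤ 0.161, i.e. n ≥ 56.82/(0.161·4.48²) = 17.584.
The smallest integer n is 18.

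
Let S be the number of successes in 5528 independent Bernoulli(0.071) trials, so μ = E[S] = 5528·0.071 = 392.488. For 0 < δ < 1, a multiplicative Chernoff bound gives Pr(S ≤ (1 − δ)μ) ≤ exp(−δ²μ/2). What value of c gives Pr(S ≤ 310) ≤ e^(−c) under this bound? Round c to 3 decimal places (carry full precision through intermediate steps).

8.668

Write 310 = (1 − δ)μ, so δ = 1 − 310/392.488 = 0.2101669…
Then the exponent is δ²μ/2 = (μ − 310)²/(2μ) = 8.668125.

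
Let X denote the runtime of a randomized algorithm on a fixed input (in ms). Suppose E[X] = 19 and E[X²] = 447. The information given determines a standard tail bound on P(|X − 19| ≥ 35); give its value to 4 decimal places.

The first two moments determine the variance, so Chebyshev's inequality is the sharpest standard bound available.
Var(X) = E[X²] − (E[X])² = 447 − 361 = 86.
Chebyshev's inequality: P(|X − μ| ≥ t) ≤ Var(X)/t² = 86/1225 = 0.0702.

0.0702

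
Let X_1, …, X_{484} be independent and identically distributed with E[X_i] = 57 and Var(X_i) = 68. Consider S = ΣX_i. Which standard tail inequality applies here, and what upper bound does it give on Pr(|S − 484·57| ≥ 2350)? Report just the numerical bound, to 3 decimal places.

0.006

With mean and variance of each term known, Chebyshev's inequality bounds the deviation of the sum (or sample mean).
Var(S) = n·Var(X_i) = 484·68 = 32912.
Chebyshev: Pr(|S − 484·57| ≥ 2350) ≤ Var(S)/2350² = 32912/5522500 = 0.0060.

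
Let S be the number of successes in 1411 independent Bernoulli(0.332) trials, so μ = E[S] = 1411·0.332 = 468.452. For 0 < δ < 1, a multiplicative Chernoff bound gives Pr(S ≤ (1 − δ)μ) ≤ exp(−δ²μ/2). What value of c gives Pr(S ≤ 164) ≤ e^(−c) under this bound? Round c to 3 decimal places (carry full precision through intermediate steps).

Write 164 = (1 − δ)μ, so δ = 1 − 164/468.452 = 0.6499108…
Then the exponent is δ²μ/2 = (μ − 164)²/(2μ) = 98.933317.

98.933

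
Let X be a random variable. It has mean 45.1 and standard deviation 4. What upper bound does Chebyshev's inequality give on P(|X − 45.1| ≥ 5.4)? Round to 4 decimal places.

Chebyshev: P(|X − μ| ≥ t) ≤ Var(X)/t².
Var(X) = σ² = 4² = 16.
Bound = 16 / 29.16 = 0.5487.

0.5487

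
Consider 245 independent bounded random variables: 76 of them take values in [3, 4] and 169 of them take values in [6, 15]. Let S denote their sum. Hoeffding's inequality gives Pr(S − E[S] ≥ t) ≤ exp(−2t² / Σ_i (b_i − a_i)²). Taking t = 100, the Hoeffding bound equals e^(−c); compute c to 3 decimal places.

Σ(b_i − a_i)² = 76·1² + 169·9² = 13765.
c = 2t² / 13765 = 2·100² / 13765 = 1.4530.

1.453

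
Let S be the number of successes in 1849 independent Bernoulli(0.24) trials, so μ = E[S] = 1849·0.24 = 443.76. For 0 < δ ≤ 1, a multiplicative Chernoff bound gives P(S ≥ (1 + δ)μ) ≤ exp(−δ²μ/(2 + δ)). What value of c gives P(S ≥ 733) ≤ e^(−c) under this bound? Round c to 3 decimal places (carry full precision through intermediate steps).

71.093

Write 733 = (1 + δ)μ, so δ = 733/443.76 − 1 = 0.6517938…
Then the exponent is δ²μ/(2 + δ) = (733 − μ)² / (μ·(2 + δ)) = 71.093322.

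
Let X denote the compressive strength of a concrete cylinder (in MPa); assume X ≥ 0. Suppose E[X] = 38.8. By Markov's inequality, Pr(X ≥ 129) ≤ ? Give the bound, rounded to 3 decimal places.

Markov's inequality: for a non-negative random variable, Pr(X ≥ a) ≤ E[X]/a.
Here E[X] = 38.8 and a = 129, so the bound is 38.8/129 = 0.3008.

0.301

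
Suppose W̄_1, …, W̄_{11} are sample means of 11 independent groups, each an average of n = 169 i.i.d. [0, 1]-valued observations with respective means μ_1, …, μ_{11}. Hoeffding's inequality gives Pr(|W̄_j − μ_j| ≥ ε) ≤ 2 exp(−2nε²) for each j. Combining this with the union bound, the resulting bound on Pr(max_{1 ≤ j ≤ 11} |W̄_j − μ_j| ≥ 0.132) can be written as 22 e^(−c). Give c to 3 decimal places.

Union bound over the 11 events: Pr(max_{1 ≤ j ≤ 11} |W̄_j − μ_j| ≥ 0.132) ≤ 11·2·exp(−2nε²) = 22 exp(−2·169·0.132²).
So c = 2·169·0.132² = 5.8893.

5.889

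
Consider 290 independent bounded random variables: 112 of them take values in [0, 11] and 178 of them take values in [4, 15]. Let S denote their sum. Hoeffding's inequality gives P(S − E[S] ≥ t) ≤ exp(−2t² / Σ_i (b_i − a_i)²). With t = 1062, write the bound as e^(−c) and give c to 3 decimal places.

Σ(b_i − a_i)² = 112·11² + 178·11² = 35090.
c = 2t² / 35090 = 2·1062² / 35090 = 64.2829.

64.283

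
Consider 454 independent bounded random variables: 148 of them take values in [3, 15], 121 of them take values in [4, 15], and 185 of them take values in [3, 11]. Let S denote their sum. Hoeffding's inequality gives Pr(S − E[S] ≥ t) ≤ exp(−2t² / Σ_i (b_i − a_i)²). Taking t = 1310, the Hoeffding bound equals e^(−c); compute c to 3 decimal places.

71.814

Σ(b_i − a_i)² = 148·12² + 121·11² + 185·8² = 47793.
c = 2t² / 47793 = 2·1310² / 47793 = 71.8139.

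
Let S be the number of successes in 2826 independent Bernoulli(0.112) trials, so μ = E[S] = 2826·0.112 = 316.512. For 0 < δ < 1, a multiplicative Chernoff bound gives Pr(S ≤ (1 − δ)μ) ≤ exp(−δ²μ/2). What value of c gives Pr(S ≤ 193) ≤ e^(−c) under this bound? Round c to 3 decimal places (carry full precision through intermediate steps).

24.099

Write 193 = (1 − δ)μ, so δ = 1 − 193/316.512 = 0.3902285…
Then the exponent is δ²μ/2 = (μ − 193)²/(2μ) = 24.098951.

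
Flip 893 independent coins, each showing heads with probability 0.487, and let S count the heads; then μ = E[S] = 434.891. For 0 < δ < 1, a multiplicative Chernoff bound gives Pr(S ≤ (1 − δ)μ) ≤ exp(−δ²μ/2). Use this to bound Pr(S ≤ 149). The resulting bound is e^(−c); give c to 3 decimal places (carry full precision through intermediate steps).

Write 149 = (1 − δ)μ, so δ = 1 − 149/434.891 = 0.6573854…
Then the exponent is δ²μ/2 = (μ − 149)²/(2μ) = 93.970287.

93.970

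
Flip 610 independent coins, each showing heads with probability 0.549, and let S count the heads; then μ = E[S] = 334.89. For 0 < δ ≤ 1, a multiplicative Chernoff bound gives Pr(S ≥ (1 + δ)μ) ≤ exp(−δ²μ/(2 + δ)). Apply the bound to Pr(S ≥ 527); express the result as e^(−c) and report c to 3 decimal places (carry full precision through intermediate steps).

42.820

Write 527 = (1 + δ)μ, so δ = 527/334.89 − 1 = 0.573651…
Then the exponent is δ²μ/(2 + δ) = (527 − μ)² / (μ·(2 + δ)) = 42.820142.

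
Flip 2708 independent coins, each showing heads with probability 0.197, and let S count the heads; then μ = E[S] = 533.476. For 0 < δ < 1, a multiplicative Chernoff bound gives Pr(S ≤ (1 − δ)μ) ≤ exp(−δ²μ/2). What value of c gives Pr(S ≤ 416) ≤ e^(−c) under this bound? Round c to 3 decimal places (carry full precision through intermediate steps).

Write 416 = (1 − δ)μ, so δ = 1 − 416/533.476 = 0.2202086…
Then the exponent is δ²μ/2 = (μ − 416)²/(2μ) = 12.934612.

12.935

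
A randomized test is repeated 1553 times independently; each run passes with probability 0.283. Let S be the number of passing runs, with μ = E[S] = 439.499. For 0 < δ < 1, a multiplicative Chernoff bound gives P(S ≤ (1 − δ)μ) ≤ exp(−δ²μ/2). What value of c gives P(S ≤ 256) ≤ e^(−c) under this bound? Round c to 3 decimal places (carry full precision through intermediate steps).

Write 256 = (1 − δ)μ, so δ = 1 − 256/439.499 = 0.4175186…
Then the exponent is δ²μ/2 = (μ − 256)²/(2μ) = 38.307121.

38.307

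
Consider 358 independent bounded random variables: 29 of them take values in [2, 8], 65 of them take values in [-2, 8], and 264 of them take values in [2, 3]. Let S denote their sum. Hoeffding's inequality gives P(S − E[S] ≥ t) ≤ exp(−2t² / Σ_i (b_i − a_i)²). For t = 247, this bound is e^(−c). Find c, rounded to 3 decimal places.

15.627

Σ(b_i − a_i)² = 29·6² + 65·10² + 264·1² = 7808.
c = 2t² / 7808 = 2·247² / 7808 = 15.6273.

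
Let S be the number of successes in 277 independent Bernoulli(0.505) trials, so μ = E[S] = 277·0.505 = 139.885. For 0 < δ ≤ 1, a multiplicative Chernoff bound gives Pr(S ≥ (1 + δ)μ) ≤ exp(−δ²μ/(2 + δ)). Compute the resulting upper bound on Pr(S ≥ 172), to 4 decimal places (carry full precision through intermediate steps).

0.0366

Write 172 = (1 + δ)μ, so δ = 172/139.885 − 1 = 0.2295814…
Then the exponent is δ²μ/(2 + δ) = (172 − μ)² / (μ·(2 + δ)) = 3.306902.
Bound = exp(−3.306902) = 0.03663.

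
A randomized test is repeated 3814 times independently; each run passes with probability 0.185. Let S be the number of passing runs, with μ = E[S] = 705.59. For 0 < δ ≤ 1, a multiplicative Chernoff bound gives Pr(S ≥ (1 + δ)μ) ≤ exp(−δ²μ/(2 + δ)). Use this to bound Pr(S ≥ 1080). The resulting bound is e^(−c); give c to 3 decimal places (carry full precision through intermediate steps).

78.508

Write 1080 = (1 + δ)μ, so δ = 1080/705.59 − 1 = 0.5306339…
Then the exponent is δ²μ/(2 + δ) = (1080 − μ)² / (μ·(2 + δ)) = 78.507859.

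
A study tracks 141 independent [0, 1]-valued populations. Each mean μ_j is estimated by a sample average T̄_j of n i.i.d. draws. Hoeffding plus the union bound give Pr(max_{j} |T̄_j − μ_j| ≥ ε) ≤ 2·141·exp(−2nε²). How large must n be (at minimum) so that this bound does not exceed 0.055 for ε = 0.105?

388

Need 2·141·exp(−2nε²) ≤ 0.055, i.e. exp(−2nε²) ≤ 0.055/282.
So 2nε² ≥ ln(282/0.055) = 8.542329.
Hence n ≥ 8.542329/(2·0.105²) = 387.407.
The smallest integer n is 388.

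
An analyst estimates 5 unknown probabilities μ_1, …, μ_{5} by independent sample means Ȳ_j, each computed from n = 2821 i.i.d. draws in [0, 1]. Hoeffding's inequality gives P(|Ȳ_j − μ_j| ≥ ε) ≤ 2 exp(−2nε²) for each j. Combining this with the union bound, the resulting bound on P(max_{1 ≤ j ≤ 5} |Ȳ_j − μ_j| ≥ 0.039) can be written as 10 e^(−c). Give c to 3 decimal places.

Union bound over the 5 events: P(max_{1 ≤ j ≤ 5} |Ȳ_j − μ_j| ≥ 0.039) ≤ 5·2·exp(−2nε²) = 10 exp(−2·2821·0.039²).
So c = 2·2821·0.039² = 8.5815.

8.581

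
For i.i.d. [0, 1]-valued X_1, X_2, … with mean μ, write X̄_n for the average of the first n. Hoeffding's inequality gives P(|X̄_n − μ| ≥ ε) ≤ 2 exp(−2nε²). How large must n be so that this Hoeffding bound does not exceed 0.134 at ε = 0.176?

Require 2·exp(−2nε²) ≤ 0.134, i.e. 2nε² ≥ ln(2/0.134) = 2.703063.
So n ≥ 2.703063 / (2·0.176²) = 43.632.
The smallest integer n is 44.

44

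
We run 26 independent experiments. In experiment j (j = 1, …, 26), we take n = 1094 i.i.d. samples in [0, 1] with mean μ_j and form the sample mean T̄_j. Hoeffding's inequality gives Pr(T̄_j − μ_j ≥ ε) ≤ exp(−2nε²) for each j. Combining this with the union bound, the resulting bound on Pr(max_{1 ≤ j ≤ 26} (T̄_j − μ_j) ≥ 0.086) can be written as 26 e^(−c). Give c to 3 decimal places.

16.182

Union bound over the 26 events: Pr(max_{1 ≤ j ≤ 26} (T̄_j − μ_j) ≥ 0.086) ≤ 26·exp(−2nε²) = 26 exp(−2·1094·0.086²).
So c = 2·1094·0.086² = 16.1824.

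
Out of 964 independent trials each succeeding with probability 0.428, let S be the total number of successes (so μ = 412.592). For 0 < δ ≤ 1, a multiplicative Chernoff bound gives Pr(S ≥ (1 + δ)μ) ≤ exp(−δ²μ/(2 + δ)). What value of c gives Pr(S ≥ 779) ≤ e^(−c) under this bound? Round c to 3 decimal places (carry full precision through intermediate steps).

Write 779 = (1 + δ)μ, so δ = 779/412.592 − 1 = 0.8880638…
Then the exponent is δ²μ/(2 + δ) = (779 − μ)² / (μ·(2 + δ)) = 112.668449.

112.668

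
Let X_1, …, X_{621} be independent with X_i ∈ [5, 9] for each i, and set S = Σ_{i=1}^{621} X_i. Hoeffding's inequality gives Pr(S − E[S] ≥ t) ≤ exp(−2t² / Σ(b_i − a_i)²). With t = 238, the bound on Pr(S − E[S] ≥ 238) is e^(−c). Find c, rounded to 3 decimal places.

11.402

Σ(b_i − a_i)² = 621·(4)² = 9936.
c = 2t²/9936 = 2·238²/9936 = 11.4018.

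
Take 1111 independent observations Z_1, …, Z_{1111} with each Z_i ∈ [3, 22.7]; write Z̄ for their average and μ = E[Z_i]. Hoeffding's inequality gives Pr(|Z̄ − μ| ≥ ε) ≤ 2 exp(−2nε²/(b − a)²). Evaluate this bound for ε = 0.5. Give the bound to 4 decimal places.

Exponent: 2nε²/(b − a)² = 2·1111·0.5² / 19.7² = 1.43137.
Bound = 2·exp(−1.43137) = 0.47796.

0.4780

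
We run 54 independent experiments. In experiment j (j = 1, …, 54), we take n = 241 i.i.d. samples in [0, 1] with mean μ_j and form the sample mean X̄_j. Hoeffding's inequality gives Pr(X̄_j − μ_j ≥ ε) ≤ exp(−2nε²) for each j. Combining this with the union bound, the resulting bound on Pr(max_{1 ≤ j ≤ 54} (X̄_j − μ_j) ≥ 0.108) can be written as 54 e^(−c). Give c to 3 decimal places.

Union bound over the 54 events: Pr(max_{1 ≤ j ≤ 54} (X̄_j − μ_j) ≥ 0.108) ≤ 54·exp(−2nε²) = 54 exp(−2·241·0.108²).
So c = 2·241·0.108² = 5.6220.

5.622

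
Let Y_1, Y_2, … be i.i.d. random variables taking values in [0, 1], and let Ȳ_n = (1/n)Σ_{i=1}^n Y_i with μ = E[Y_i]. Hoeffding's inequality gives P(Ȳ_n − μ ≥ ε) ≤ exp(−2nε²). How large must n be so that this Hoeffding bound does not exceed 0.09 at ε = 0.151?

53

Require exp(−2nε²) ≤ 0.09, i.e. 2nε² ≥ ln(1/0.09) = 2.407946.
So n ≥ 2.407946 / (2·0.151²) = 52.804.
The smallest integer n is 53.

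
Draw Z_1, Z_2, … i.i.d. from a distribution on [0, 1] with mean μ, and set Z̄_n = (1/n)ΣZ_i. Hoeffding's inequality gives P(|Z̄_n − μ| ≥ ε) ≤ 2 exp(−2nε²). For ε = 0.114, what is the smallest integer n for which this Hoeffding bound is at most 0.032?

Require 2·exp(−2nε²) ≤ 0.032, i.e. 2nε² ≥ ln(2/0.032) = 4.135167.
So n ≥ 4.135167 / (2·0.114²) = 159.094.
The smallest integer n is 160.

160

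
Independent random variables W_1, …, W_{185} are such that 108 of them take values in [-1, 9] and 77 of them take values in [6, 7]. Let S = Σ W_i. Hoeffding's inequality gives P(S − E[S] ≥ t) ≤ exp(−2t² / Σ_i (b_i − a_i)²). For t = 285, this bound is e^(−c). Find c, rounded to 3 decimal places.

Σ(b_i − a_i)² = 108·10² + 77·1² = 10877.
c = 2t² / 10877 = 2·285² / 10877 = 14.9352.

14.935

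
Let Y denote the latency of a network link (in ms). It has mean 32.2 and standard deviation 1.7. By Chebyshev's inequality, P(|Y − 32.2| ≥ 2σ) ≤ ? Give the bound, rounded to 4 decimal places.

Chebyshev: P(|Y − μ| ≥ t) ≤ Var(Y)/t².
Var(Y) = σ² = 1.7² = 2.89.
t = 2·1.7 = 3.4.
Bound = 2.89 / 11.56 = 0.2500.

0.2500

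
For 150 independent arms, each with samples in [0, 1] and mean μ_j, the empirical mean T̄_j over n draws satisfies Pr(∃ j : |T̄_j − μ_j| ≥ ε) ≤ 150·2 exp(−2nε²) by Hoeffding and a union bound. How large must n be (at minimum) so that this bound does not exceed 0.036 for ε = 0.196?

Need 2·150·exp(−2nε²) ≤ 0.036, i.e. exp(−2nε²) ≤ 0.036/300.
So 2nε² ≥ ln(300/0.036) = 9.028019.
Hence n ≥ 9.028019/(2·0.196²) = 117.503.
The smallest integer n is 118.

118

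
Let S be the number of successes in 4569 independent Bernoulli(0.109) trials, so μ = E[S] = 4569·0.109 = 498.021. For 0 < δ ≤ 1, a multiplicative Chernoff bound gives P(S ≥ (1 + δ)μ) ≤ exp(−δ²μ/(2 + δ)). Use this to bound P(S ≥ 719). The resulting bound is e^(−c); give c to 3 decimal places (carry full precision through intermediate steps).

40.124

Write 719 = (1 + δ)μ, so δ = 719/498.021 − 1 = 0.4437142…
Then the exponent is δ²μ/(2 + δ) = (719 − μ)² / (μ·(2 + δ)) = 40.123974.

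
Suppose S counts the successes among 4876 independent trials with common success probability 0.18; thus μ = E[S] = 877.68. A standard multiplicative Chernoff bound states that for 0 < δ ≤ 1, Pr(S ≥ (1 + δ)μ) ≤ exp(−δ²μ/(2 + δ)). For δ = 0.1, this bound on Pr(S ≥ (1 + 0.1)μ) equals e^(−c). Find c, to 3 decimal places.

c = δ²μ/(2 + δ) = 0.1²·877.68/(2 + 0.1) = 4.1794.

4.179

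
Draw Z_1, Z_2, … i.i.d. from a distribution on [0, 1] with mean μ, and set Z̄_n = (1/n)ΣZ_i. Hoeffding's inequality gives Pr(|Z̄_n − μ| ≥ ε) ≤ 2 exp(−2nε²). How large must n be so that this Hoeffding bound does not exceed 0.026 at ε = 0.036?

1676

Require 2·exp(−2nε²) ≤ 0.026, i.e. 2nε² ≥ ln(2/0.026) = 4.342806.
So n ≥ 4.342806 / (2·0.036²) = 1675.465.
The smallest integer n is 1676.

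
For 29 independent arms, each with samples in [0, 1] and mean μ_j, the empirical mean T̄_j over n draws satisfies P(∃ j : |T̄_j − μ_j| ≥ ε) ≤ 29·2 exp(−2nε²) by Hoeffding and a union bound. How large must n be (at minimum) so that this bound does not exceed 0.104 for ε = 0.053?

1126

Need 2·29·exp(−2nε²) ≤ 0.104, i.e. exp(−2nε²) ≤ 0.104/58.
So 2nε² ≥ ln(58/0.104) = 6.323807.
Hence n ≥ 6.323807/(2·0.053²) = 1125.633.
The smallest integer n is 1126.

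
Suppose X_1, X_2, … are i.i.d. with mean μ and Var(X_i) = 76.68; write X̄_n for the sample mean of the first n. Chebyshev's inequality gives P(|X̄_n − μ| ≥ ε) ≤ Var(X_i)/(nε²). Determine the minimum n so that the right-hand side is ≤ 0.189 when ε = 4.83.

Require 76.68/(n·4.83²) ≤ 0.189, i.e. n ≥ 76.68/(0.189·4.83²) = 17.391.
The smallest integer n is 18.

18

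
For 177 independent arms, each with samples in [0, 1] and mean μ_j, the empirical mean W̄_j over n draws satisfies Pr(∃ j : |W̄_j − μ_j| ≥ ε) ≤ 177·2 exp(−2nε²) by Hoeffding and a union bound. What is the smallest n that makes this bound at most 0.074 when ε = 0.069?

Need 2·177·exp(−2nε²) ≤ 0.074, i.e. exp(−2nε²) ≤ 0.074/354.
So 2nε² ≥ ln(354/0.074) = 8.472987.
Hence n ≥ 8.472987/(2·0.069²) = 889.833.
The smallest integer n is 890.

890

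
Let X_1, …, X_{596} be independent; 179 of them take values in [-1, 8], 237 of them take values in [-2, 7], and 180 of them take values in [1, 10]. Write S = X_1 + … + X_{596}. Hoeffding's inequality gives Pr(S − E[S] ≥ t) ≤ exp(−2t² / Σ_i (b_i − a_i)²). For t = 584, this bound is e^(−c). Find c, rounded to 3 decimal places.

14.129

Σ(b_i − a_i)² = 179·9² + 237·9² + 180·9² = 48276.
c = 2t² / 48276 = 2·584² / 48276 = 14.1294.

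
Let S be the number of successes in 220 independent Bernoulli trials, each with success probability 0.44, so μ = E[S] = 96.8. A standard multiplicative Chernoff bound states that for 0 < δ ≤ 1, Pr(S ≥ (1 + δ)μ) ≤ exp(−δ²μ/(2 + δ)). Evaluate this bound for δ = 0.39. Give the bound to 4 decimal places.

Exponent = δ²μ/(2 + δ) = 0.39²·96.8/2.39 = 6.1604.
Bound = exp(−6.1604) = 0.00211.

0.0021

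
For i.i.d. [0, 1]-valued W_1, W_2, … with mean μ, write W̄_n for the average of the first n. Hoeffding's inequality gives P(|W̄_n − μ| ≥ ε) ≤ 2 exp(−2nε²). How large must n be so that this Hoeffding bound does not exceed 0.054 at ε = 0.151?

Require 2·exp(−2nε²) ≤ 0.054, i.e. 2nε² ≥ ln(2/0.054) = 3.611918.
So n ≥ 3.611918 / (2·0.151²) = 79.205.
The smallest integer n is 80.

80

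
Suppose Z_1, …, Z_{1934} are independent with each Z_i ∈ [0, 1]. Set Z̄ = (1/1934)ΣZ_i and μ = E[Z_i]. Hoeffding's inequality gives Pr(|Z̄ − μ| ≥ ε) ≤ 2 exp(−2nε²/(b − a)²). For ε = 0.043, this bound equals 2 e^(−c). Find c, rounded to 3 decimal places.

7.152

c = 2nε²/(b − a)² = 2·1934·0.043² / 1² = 7.1519.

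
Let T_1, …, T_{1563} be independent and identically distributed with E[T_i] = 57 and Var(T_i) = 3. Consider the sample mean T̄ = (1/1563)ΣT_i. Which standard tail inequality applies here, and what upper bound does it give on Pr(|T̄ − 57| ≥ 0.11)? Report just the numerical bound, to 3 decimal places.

0.159

With mean and variance of each term known, Chebyshev's inequality bounds the deviation of the sum (or sample mean).
Var(T̄) = Var(T_i)/n = 3/1563 = 0.0019194.
Chebyshev: Pr(|T̄ − 57| ≥ 0.11) ≤ Var(T̄)/(0.11)² = 3/(1563·0.11²) = 0.1586.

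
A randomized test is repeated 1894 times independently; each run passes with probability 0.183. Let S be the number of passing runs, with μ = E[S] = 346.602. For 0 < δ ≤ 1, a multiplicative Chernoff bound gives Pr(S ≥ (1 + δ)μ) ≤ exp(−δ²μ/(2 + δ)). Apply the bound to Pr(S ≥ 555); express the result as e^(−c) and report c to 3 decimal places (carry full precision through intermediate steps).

48.170

Write 555 = (1 + δ)μ, so δ = 555/346.602 − 1 = 0.6012602…
Then the exponent is δ²μ/(2 + δ) = (555 − μ)² / (μ·(2 + δ)) = 48.169510.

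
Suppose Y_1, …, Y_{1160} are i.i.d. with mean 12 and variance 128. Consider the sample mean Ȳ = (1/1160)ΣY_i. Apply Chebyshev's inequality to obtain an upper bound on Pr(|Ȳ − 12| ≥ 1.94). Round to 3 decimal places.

Var(Ȳ) = Var(Y_i)/n = 128/1160 = 0.11034.
Chebyshev: Pr(|Ȳ − 12| ≥ 1.94) ≤ Var(Ȳ)/(1.94)² = 128/(1160·1.94²) = 0.0293.

0.029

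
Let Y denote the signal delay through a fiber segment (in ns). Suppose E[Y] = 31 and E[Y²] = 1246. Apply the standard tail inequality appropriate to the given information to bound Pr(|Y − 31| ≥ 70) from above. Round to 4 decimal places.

0.0582

The first two moments determine the variance, so Chebyshev's inequality is the sharpest standard bound available.
Var(Y) = E[Y²] − (E[Y])² = 1246 − 961 = 285.
Chebyshev's inequality: Pr(|Y − μ| ≥ t) ≤ Var(Y)/t² = 285/4900 = 0.0582.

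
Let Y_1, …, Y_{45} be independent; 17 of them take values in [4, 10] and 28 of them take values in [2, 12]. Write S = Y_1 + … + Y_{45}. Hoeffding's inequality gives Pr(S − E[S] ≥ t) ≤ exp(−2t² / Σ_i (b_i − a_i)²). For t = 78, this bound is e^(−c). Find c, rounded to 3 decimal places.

Σ(b_i − a_i)² = 17·6² + 28·10² = 3412.
c = 2t² / 3412 = 2·78² / 3412 = 3.5662.

3.566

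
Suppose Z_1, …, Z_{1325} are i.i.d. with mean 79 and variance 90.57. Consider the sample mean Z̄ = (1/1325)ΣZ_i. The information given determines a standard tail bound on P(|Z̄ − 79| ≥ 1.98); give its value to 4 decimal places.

With mean and variance of each term known, Chebyshev's inequality bounds the deviation of the sum (or sample mean).
Var(Z̄) = Var(Z_i)/n = 90.57/1325 = 0.068355.
Chebyshev: P(|Z̄ − 79| ≥ 1.98) ≤ Var(Z̄)/(1.98)² = 90.57/(1325·1.98²) = 0.0174.

0.0174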